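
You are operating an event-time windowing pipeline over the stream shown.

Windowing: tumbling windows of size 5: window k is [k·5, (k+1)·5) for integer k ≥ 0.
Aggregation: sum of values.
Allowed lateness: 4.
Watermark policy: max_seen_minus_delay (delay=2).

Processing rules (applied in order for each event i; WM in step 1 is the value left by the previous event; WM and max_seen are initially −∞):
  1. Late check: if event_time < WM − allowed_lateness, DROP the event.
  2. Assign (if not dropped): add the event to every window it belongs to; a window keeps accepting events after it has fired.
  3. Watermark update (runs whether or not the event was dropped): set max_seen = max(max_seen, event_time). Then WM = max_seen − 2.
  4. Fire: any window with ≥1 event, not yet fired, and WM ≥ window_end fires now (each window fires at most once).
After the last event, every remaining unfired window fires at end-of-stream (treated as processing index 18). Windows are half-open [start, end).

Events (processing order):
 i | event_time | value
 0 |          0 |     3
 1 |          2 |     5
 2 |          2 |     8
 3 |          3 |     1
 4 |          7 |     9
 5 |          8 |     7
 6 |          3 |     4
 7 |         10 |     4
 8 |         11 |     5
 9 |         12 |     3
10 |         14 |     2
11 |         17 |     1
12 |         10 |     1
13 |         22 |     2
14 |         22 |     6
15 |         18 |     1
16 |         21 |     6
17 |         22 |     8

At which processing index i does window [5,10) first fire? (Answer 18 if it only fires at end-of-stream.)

9

i=0 t=0 v=3: → [0,5); WM=-2
i=1 t=2 v=5: → [0,5); WM=0
i=2 t=2 v=8: → [0,5); WM=0
i=3 t=3 v=1: → [0,5); WM=1
i=4 t=7 v=9: → [5,10); WM=5; [0,5) fires=17
i=5 t=8 v=7: → [5,10); WM=6
i=6 t=3 v=4: → [0,5); WM=6
i=7 t=10 v=4: → [10,15); WM=8
i=8 t=11 v=5: → [10,15); WM=9
i=9 t=12 v=3: → [10,15); WM=10; [5,10) fires=16
i=10 t=14 v=2: → [10,15); WM=12
i=11 t=17 v=1: → [15,20); WM=15; [10,15) fires=14
i=12 t=10 v=1: DROP (t<15-4); WM=15
i=13 t=22 v=2: → [20,25); WM=20; [15,20) fires=1
i=14 t=22 v=6: → [20,25); WM=20
i=15 t=18 v=1: → [15,20); WM=20
i=16 t=21 v=6: → [20,25); WM=20
i=17 t=22 v=8: → [20,25); WM=20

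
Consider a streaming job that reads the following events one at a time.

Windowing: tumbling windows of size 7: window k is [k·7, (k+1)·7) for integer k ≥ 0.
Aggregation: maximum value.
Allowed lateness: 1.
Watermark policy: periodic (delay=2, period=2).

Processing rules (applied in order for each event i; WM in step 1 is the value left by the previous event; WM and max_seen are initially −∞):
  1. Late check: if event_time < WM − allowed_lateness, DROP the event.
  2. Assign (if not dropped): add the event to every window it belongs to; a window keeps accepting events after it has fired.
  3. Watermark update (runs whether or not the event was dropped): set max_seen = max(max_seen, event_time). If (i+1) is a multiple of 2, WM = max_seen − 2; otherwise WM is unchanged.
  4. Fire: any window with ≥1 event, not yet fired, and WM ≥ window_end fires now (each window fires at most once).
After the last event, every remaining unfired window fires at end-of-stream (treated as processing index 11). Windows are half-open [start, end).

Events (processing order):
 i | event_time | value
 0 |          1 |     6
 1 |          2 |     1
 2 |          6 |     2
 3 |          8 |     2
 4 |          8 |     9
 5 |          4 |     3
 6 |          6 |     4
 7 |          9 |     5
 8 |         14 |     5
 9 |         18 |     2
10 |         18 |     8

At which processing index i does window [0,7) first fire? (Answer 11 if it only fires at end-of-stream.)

i=0 t=1 v=6: → [0,7); WM=−∞
i=1 t=2 v=1: → [0,7); WM=0
i=2 t=6 v=2: → [0,7); WM=0
i=3 t=8 v=2: → [7,14); WM=6
i=4 t=8 v=9: → [7,14); WM=6
i=5 t=4 v=3: DROP (t<6-1); WM=6
i=6 t=6 v=4: → [0,7); WM=6
i=7 t=9 v=5: → [7,14); WM=7; [0,7) fires=6
i=8 t=14 v=5: → [14,21); WM=7
i=9 t=18 v=2: → [14,21); WM=16; [7,14) fires=9
i=10 t=18 v=8: → [14,21); WM=16

7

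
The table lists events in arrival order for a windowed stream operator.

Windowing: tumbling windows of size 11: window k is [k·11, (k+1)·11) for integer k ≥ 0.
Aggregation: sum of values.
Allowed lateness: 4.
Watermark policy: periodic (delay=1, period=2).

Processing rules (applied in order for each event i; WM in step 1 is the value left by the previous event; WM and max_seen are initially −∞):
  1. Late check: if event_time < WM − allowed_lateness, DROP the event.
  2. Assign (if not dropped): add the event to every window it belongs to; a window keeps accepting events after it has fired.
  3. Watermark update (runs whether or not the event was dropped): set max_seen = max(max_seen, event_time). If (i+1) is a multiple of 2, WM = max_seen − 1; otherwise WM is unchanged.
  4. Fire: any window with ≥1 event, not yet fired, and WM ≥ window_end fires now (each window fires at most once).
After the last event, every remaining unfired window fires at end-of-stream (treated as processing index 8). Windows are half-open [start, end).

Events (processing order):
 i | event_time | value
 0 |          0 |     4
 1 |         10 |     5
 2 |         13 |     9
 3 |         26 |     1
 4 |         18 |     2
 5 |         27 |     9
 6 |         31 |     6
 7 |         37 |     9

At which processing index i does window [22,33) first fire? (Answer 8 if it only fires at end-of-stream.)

i=0 t=0 v=4: → [0,11); WM=−∞
i=1 t=10 v=5: → [0,11); WM=9
i=2 t=13 v=9: → [11,22); WM=9
i=3 t=26 v=1: → [22,33); WM=25; [0,11) fires=9 [11,22) fires=9
i=4 t=18 v=2: DROP (t<25-4); WM=25
i=5 t=27 v=9: → [22,33); WM=26
i=6 t=31 v=6: → [22,33); WM=26
i=7 t=37 v=9: → [33,44); WM=36; [22,33) fires=16

7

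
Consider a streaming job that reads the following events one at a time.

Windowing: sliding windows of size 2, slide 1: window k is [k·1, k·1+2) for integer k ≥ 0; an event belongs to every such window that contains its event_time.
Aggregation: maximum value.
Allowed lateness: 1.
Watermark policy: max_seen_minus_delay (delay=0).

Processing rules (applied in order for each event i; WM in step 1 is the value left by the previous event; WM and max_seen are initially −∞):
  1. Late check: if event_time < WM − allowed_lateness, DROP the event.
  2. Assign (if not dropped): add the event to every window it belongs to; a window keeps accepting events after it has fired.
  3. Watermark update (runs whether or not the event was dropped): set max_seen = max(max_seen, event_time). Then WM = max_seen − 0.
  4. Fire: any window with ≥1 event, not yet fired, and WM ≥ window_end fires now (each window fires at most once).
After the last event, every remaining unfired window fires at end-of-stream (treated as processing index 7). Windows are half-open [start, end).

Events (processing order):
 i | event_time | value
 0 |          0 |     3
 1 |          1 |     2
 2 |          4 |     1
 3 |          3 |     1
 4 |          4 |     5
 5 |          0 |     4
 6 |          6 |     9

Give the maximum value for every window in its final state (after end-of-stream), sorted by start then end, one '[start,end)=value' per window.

i=0 t=0 v=3: → [0,2); WM=0
i=1 t=1 v=2: → [1,3),[0,2); WM=1
i=2 t=4 v=1: → [4,6),[3,5); WM=4; [0,2) fires=3 [1,3) fires=2
i=3 t=3 v=1: → [3,5),[2,4); WM=4; [2,4) fires=1
i=4 t=4 v=5: → [4,6),[3,5); WM=4
i=5 t=0 v=4: DROP (t<4-1); WM=4
i=6 t=6 v=9: → [6,8),[5,7); WM=6; [3,5) fires=5 [4,6) fires=5

[0,2)=3 [1,3)=2 [2,4)=1 [3,5)=5 [4,6)=5 [5,7)=9 [6,8)=9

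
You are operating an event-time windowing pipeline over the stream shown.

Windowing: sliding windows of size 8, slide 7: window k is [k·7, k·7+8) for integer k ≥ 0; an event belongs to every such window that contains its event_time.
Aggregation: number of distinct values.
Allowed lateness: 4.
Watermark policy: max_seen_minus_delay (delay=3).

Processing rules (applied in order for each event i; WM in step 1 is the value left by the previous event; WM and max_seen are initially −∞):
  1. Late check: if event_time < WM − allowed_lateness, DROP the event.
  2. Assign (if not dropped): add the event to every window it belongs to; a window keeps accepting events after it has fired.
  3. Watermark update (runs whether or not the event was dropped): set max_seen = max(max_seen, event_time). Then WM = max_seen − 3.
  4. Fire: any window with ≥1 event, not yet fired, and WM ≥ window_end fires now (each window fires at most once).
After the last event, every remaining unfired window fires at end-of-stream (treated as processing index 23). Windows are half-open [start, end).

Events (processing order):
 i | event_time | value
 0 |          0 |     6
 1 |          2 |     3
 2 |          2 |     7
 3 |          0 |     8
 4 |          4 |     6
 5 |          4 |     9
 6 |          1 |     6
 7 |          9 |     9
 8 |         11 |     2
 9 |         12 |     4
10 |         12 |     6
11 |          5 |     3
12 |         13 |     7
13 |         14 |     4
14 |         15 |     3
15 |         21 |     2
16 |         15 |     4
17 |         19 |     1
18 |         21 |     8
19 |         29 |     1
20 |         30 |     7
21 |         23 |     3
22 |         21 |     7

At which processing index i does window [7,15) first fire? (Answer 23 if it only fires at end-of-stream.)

15

i=0 t=0 v=6: → [0,8); WM=-3
i=1 t=2 v=3: → [0,8); WM=-1
i=2 t=2 v=7: → [0,8); WM=-1
i=3 t=0 v=8: → [0,8); WM=-1
i=4 t=4 v=6: → [0,8); WM=1
i=5 t=4 v=9: → [0,8); WM=1
i=6 t=1 v=6: → [0,8); WM=1
i=7 t=9 v=9: → [7,15); WM=6
i=8 t=11 v=2: → [7,15); WM=8; [0,8) fires=5
i=9 t=12 v=4: → [7,15); WM=9
i=10 t=12 v=6: → [7,15); WM=9
i=11 t=5 v=3: → [0,8); WM=9
i=12 t=13 v=7: → [7,15); WM=10
i=13 t=14 v=4: → [14,22),[7,15); WM=11
i=14 t=15 v=3: → [14,22); WM=12
i=15 t=21 v=2: → [21,29),[14,22); WM=18; [7,15) fires=5
i=16 t=15 v=4: → [14,22); WM=18
i=17 t=19 v=1: → [14,22); WM=18
i=18 t=21 v=8: → [21,29),[14,22); WM=18
i=19 t=29 v=1: → [28,36); WM=26; [14,22) fires=5
i=20 t=30 v=7: → [28,36); WM=27
i=21 t=23 v=3: → [21,29); WM=27
i=22 t=21 v=7: DROP (t<27-4); WM=27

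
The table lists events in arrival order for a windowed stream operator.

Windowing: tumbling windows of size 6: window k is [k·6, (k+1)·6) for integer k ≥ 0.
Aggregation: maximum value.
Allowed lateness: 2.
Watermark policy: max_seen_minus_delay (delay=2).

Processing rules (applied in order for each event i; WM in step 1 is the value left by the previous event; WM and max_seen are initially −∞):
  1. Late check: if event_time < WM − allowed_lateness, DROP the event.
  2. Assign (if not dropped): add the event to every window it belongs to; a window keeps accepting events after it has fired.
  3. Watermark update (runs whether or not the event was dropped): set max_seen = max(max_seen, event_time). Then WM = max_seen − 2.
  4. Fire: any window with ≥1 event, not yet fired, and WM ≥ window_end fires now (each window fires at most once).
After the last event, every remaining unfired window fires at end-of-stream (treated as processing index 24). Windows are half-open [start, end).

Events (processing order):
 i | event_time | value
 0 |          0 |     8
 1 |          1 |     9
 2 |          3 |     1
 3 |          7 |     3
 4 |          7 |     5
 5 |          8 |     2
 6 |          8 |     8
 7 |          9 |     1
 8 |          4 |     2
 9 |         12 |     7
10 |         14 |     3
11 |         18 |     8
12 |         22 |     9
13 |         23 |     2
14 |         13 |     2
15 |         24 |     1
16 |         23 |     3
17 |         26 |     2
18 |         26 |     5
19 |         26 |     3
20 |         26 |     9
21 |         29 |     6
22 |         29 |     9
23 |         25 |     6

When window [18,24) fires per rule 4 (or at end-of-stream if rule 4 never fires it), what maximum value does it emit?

9

i=0 t=0 v=8: → [0,6); WM=-2
i=1 t=1 v=9: → [0,6); WM=-1
i=2 t=3 v=1: → [0,6); WM=1
i=3 t=7 v=3: → [6,12); WM=5
i=4 t=7 v=5: → [6,12); WM=5
i=5 t=8 v=2: → [6,12); WM=6; [0,6) fires=9
i=6 t=8 v=8: → [6,12); WM=6
i=7 t=9 v=1: → [6,12); WM=7
i=8 t=4 v=2: DROP (t<7-2); WM=7
i=9 t=12 v=7: → [12,18); WM=10
i=10 t=14 v=3: → [12,18); WM=12; [6,12) fires=8
i=11 t=18 v=8: → [18,24); WM=16
i=12 t=22 v=9: → [18,24); WM=20; [12,18) fires=7
i=13 t=23 v=2: → [18,24); WM=21
i=14 t=13 v=2: DROP (t<21-2); WM=21
i=15 t=24 v=1: → [24,30); WM=22
i=16 t=23 v=3: → [18,24); WM=22
i=17 t=26 v=2: → [24,30); WM=24; [18,24) fires=9
i=18 t=26 v=5: → [24,30); WM=24
i=19 t=26 v=3: → [24,30); WM=24
i=20 t=26 v=9: → [24,30); WM=24
i=21 t=29 v=6: → [24,30); WM=27
i=22 t=29 v=9: → [24,30); WM=27
i=23 t=25 v=6: → [24,30); WM=27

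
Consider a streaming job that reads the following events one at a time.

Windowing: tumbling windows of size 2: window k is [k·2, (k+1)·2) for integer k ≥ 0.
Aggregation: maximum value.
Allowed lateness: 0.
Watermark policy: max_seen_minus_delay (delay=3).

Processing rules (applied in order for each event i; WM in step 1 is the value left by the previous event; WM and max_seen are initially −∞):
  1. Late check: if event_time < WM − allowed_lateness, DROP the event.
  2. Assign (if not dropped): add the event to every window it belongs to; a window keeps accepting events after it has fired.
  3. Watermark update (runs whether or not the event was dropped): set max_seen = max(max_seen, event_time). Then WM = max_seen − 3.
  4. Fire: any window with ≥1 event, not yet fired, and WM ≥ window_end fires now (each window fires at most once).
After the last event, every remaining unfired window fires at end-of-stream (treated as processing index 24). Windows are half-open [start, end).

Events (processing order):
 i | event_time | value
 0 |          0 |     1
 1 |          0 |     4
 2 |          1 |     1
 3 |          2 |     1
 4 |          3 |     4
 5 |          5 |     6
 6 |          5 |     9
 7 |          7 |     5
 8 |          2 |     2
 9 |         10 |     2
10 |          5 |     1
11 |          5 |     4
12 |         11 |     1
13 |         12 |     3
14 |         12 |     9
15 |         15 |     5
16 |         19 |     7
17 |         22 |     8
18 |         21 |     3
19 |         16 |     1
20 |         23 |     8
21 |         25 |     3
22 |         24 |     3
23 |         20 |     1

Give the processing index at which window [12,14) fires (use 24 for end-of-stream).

i=0 t=0 v=1: → [0,2); WM=-3
i=1 t=0 v=4: → [0,2); WM=-3
i=2 t=1 v=1: → [0,2); WM=-2
i=3 t=2 v=1: → [2,4); WM=-1
i=4 t=3 v=4: → [2,4); WM=0
i=5 t=5 v=6: → [4,6); WM=2; [0,2) fires=4
i=6 t=5 v=9: → [4,6); WM=2
i=7 t=7 v=5: → [6,8); WM=4; [2,4) fires=4
i=8 t=2 v=2: DROP (t<4-0); WM=4
i=9 t=10 v=2: → [10,12); WM=7; [4,6) fires=9
i=10 t=5 v=1: DROP (t<7-0); WM=7
i=11 t=5 v=4: DROP (t<7-0); WM=7
i=12 t=11 v=1: → [10,12); WM=8; [6,8) fires=5
i=13 t=12 v=3: → [12,14); WM=9
i=14 t=12 v=9: → [12,14); WM=9
i=15 t=15 v=5: → [14,16); WM=12; [10,12) fires=2
i=16 t=19 v=7: → [18,20); WM=16; [12,14) fires=9 [14,16) fires=5
i=17 t=22 v=8: → [22,24); WM=19
i=18 t=21 v=3: → [20,22); WM=19
i=19 t=16 v=1: DROP (t<19-0); WM=19
i=20 t=23 v=8: → [22,24); WM=20; [18,20) fires=7
i=21 t=25 v=3: → [24,26); WM=22; [20,22) fires=3
i=22 t=24 v=3: → [24,26); WM=22
i=23 t=20 v=1: DROP (t<22-0); WM=22

16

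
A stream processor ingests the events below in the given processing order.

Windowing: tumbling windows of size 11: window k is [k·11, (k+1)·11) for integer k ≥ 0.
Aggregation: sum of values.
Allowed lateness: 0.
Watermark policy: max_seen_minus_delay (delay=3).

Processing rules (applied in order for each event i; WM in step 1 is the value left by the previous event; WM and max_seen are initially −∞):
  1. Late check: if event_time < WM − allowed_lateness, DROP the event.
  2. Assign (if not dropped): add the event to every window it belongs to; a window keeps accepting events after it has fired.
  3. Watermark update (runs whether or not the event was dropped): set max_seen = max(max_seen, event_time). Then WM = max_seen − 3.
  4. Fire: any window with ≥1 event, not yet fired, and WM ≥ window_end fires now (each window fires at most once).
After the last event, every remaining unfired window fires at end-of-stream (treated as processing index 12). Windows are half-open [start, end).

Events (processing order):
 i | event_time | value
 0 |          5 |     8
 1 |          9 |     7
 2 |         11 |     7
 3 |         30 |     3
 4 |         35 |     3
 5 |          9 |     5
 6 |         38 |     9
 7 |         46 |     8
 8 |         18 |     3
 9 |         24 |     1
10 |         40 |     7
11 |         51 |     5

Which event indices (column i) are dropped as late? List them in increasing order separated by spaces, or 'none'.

i=0 t=5 v=8: → [0,11); WM=2
i=1 t=9 v=7: → [0,11); WM=6
i=2 t=11 v=7: → [11,22); WM=8
i=3 t=30 v=3: → [22,33); WM=27; [0,11) fires=15 [11,22) fires=7
i=4 t=35 v=3: → [33,44); WM=32
i=5 t=9 v=5: DROP (t<32-0); WM=32
i=6 t=38 v=9: → [33,44); WM=35; [22,33) fires=3
i=7 t=46 v=8: → [44,55); WM=43
i=8 t=18 v=3: DROP (t<43-0); WM=43
i=9 t=24 v=1: DROP (t<43-0); WM=43
i=10 t=40 v=7: DROP (t<43-0); WM=43
i=11 t=51 v=5: → [44,55); WM=48; [33,44) fires=12

5 8 9 10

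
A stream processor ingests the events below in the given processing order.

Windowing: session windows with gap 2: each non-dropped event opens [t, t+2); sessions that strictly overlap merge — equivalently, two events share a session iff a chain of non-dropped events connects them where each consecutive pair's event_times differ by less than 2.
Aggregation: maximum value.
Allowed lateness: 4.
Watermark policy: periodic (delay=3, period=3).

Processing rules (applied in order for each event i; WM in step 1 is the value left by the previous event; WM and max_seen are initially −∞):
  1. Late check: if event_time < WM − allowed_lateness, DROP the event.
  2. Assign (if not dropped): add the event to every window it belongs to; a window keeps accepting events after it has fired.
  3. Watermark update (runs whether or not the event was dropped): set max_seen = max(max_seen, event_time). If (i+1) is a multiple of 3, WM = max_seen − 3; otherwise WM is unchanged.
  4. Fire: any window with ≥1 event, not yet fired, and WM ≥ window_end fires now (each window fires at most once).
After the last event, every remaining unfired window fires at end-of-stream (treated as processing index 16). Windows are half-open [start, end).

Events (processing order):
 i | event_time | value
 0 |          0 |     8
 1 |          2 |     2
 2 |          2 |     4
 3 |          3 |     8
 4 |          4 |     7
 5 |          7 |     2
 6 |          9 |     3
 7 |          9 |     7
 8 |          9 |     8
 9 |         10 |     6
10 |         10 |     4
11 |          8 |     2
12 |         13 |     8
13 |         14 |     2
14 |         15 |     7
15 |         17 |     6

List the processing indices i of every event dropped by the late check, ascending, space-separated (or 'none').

i=0 t=0 v=8: → [0,2); WM=−∞
i=1 t=2 v=2: → [2,4); WM=−∞
i=2 t=2 v=4: → [2,4); WM=-1
i=3 t=3 v=8: → [2,5); WM=-1
i=4 t=4 v=7: → [2,6); WM=-1
i=5 t=7 v=2: → [7,9); WM=4
i=6 t=9 v=3: → [9,11); WM=4
i=7 t=9 v=7: → [9,11); WM=4
i=8 t=9 v=8: → [9,11); WM=6
i=9 t=10 v=6: → [9,12); WM=6
i=10 t=10 v=4: → [9,12); WM=6
i=11 t=8 v=2: → [7,12); WM=7
i=12 t=13 v=8: → [13,15); WM=7
i=13 t=14 v=2: → [13,16); WM=7
i=14 t=15 v=7: → [13,17); WM=12
i=15 t=17 v=6: → [17,19); WM=12

none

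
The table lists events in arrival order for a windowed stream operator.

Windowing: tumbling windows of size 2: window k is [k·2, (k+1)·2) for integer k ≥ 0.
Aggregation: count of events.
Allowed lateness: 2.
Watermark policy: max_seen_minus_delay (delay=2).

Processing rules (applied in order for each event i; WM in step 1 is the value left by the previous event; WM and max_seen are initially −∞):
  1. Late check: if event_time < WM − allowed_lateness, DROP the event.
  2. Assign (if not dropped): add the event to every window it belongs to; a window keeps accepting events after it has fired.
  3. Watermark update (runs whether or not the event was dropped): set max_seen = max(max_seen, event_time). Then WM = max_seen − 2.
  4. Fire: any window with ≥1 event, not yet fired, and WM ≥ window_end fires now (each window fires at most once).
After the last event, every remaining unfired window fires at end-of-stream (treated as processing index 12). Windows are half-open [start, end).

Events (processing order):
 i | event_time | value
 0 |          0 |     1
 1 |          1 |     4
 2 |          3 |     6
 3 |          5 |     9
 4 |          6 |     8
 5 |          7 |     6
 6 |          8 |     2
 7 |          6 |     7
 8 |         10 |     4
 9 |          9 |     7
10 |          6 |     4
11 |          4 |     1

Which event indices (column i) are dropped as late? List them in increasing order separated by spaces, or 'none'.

11

i=0 t=0 v=1: → [0,2); WM=-2
i=1 t=1 v=4: → [0,2); WM=-1
i=2 t=3 v=6: → [2,4); WM=1
i=3 t=5 v=9: → [4,6); WM=3; [0,2) fires=2
i=4 t=6 v=8: → [6,8); WM=4; [2,4) fires=1
i=5 t=7 v=6: → [6,8); WM=5
i=6 t=8 v=2: → [8,10); WM=6; [4,6) fires=1
i=7 t=6 v=7: → [6,8); WM=6
i=8 t=10 v=4: → [10,12); WM=8; [6,8) fires=3
i=9 t=9 v=7: → [8,10); WM=8
i=10 t=6 v=4: → [6,8); WM=8
i=11 t=4 v=1: DROP (t<8-2); WM=8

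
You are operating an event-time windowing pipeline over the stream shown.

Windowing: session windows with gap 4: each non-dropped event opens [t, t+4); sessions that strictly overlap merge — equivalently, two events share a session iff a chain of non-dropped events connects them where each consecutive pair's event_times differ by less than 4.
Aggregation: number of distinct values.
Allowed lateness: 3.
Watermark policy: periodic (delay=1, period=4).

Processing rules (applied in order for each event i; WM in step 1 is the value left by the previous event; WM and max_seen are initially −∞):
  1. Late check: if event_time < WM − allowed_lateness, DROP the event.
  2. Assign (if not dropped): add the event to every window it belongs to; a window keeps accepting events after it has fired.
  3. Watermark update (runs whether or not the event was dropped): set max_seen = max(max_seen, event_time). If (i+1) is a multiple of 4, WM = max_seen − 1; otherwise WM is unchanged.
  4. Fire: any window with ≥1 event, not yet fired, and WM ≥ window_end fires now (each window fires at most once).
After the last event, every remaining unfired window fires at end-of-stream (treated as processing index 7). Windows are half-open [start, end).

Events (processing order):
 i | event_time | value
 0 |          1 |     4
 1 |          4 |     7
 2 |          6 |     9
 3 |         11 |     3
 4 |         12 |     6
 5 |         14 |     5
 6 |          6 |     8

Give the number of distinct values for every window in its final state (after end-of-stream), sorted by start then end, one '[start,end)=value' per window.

[1,10)=3 [11,18)=3

i=0 t=1 v=4: → [1,5); WM=−∞
i=1 t=4 v=7: → [1,8); WM=−∞
i=2 t=6 v=9: → [1,10); WM=−∞
i=3 t=11 v=3: → [11,15); WM=10
i=4 t=12 v=6: → [11,16); WM=10
i=5 t=14 v=5: → [11,18); WM=10
i=6 t=6 v=8: DROP (t<10-3); WM=10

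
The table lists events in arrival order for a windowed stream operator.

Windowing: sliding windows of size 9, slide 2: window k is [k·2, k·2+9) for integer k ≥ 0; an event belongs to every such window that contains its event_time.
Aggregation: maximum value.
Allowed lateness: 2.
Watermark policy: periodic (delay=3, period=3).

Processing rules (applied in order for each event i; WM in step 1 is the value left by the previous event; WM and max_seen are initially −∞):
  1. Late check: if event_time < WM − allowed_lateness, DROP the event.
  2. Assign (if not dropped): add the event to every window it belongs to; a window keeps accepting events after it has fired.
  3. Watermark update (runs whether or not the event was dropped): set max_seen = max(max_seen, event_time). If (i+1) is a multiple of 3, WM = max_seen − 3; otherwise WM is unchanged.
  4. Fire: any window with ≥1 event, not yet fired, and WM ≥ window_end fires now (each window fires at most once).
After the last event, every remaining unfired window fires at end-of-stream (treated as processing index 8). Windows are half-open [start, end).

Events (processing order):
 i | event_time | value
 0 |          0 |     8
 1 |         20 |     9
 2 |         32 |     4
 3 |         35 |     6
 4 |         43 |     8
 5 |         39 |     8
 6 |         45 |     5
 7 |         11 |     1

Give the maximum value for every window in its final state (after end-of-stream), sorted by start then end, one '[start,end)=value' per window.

[0,9)=8 [12,21)=9 [14,23)=9 [16,25)=9 [18,27)=9 [20,29)=9 [24,33)=4 [26,35)=4 [28,37)=6 [30,39)=6 [32,41)=8 [34,43)=8 [36,45)=8 [38,47)=8 [40,49)=8 [42,51)=8 [44,53)=5

i=0 t=0 v=8: → [0,9); WM=−∞
i=1 t=20 v=9: → [20,29),[18,27),[16,25),[14,23),[12,21); WM=−∞
i=2 t=32 v=4: → [32,41),[30,39),[28,37),[26,35),[24,33); WM=29; [0,9) fires=8 [12,21) fires=9 [14,23) fires=9 [16,25) fires=9 [18,27) fires=9 [20,29) fires=9
i=3 t=35 v=6: → [34,43),[32,41),[30,39),[28,37); WM=29
i=4 t=43 v=8: → [42,51),[40,49),[38,47),[36,45); WM=29
i=5 t=39 v=8: → [38,47),[36,45),[34,43),[32,41); WM=40; [24,33) fires=4 [26,35) fires=4 [28,37) fires=6 [30,39) fires=6
i=6 t=45 v=5: → [44,53),[42,51),[40,49),[38,47); WM=40
i=7 t=11 v=1: DROP (t<40-2); WM=40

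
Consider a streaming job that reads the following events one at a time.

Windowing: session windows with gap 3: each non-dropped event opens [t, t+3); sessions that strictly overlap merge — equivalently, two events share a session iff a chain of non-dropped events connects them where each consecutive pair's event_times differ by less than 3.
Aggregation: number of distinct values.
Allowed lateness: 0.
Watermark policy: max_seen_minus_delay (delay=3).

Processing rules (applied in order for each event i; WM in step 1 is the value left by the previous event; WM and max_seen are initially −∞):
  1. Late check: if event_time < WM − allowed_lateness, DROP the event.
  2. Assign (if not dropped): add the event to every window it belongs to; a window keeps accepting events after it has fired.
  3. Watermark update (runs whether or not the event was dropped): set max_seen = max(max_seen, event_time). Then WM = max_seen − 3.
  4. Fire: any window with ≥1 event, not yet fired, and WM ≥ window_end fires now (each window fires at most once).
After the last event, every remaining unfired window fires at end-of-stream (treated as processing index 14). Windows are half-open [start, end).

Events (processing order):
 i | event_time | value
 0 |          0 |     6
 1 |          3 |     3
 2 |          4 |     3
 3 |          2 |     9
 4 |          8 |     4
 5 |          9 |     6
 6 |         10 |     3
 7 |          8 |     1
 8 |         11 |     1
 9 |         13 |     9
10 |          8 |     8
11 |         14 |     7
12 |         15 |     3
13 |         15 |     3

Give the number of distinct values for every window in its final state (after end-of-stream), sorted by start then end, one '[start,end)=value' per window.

i=0 t=0 v=6: → [0,3); WM=-3
i=1 t=3 v=3: → [3,6); WM=0
i=2 t=4 v=3: → [3,7); WM=1
i=3 t=2 v=9: → [0,7); WM=1
i=4 t=8 v=4: → [8,11); WM=5
i=5 t=9 v=6: → [8,12); WM=6
i=6 t=10 v=3: → [8,13); WM=7
i=7 t=8 v=1: → [8,13); WM=7
i=8 t=11 v=1: → [8,14); WM=8
i=9 t=13 v=9: → [8,16); WM=10
i=10 t=8 v=8: DROP (t<10-0); WM=10
i=11 t=14 v=7: → [8,17); WM=11
i=12 t=15 v=3: → [8,18); WM=12
i=13 t=15 v=3: → [8,18); WM=12

[0,7)=3 [8,18)=6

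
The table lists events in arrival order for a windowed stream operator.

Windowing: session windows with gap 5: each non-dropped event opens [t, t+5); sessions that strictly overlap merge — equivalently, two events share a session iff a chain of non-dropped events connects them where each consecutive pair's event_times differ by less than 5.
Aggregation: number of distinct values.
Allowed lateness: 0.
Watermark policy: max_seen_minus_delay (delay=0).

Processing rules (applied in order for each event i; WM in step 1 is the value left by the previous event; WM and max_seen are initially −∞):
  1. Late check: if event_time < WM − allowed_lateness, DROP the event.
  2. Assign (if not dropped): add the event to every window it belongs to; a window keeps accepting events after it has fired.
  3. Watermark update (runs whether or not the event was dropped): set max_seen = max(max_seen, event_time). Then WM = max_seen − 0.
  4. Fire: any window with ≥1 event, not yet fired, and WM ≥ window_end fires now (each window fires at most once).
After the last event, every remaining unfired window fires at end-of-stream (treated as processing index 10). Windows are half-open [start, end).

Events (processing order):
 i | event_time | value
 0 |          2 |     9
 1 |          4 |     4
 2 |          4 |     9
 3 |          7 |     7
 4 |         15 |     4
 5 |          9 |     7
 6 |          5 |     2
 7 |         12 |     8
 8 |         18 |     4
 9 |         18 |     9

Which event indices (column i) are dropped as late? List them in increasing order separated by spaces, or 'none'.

i=0 t=2 v=9: → [2,7); WM=2
i=1 t=4 v=4: → [2,9); WM=4
i=2 t=4 v=9: → [2,9); WM=4
i=3 t=7 v=7: → [2,12); WM=7
i=4 t=15 v=4: → [15,20); WM=15
i=5 t=9 v=7: DROP (t<15-0); WM=15
i=6 t=5 v=2: DROP (t<15-0); WM=15
i=7 t=12 v=8: DROP (t<15-0); WM=15
i=8 t=18 v=4: → [15,23); WM=18
i=9 t=18 v=9: → [15,23); WM=18

5 6 7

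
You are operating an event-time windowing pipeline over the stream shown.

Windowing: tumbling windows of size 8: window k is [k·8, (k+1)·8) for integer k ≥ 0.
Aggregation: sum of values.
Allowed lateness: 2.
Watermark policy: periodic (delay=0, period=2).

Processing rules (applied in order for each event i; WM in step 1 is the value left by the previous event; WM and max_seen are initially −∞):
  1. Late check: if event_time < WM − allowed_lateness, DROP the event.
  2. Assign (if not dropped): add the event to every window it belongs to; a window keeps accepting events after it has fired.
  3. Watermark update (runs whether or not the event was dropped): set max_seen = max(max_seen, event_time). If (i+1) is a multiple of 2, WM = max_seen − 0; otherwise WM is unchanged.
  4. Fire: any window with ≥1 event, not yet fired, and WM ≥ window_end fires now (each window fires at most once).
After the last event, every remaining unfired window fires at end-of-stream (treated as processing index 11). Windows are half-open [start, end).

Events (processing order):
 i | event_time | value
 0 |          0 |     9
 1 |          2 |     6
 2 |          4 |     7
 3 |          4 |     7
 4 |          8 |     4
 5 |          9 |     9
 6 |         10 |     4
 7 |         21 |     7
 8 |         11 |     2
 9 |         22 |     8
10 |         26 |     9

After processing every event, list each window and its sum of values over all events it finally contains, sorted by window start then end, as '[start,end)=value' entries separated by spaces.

i=0 t=0 v=9: → [0,8); WM=−∞
i=1 t=2 v=6: → [0,8); WM=2
i=2 t=4 v=7: → [0,8); WM=2
i=3 t=4 v=7: → [0,8); WM=4
i=4 t=8 v=4: → [8,16); WM=4
i=5 t=9 v=9: → [8,16); WM=9; [0,8) fires=29
i=6 t=10 v=4: → [8,16); WM=9
i=7 t=21 v=7: → [16,24); WM=21; [8,16) fires=17
i=8 t=11 v=2: DROP (t<21-2); WM=21
i=9 t=22 v=8: → [16,24); WM=22
i=10 t=26 v=9: → [24,32); WM=22

[0,8)=29 [8,16)=17 [16,24)=15 [24,32)=9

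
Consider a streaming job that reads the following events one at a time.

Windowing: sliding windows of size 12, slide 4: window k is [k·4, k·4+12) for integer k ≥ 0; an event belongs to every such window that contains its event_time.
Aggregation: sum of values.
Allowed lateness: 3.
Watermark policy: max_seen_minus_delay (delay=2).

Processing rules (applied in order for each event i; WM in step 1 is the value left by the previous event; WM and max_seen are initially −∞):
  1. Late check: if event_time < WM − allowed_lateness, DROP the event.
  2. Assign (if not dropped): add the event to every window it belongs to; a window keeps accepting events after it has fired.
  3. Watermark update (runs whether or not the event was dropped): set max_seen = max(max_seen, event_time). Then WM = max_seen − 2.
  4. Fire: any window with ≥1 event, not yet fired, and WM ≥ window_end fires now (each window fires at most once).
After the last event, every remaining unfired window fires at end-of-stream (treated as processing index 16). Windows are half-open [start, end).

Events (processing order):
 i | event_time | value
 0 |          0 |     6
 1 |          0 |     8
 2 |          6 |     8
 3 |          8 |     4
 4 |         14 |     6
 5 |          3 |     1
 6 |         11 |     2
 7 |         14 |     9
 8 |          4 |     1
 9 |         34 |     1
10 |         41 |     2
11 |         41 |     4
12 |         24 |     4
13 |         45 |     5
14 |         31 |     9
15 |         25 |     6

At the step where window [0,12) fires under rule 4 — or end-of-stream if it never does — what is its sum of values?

i=0 t=0 v=6: → [0,12); WM=-2
i=1 t=0 v=8: → [0,12); WM=-2
i=2 t=6 v=8: → [4,16),[0,12); WM=4
i=3 t=8 v=4: → [8,20),[4,16),[0,12); WM=6
i=4 t=14 v=6: → [12,24),[8,20),[4,16); WM=12; [0,12) fires=26
i=5 t=3 v=1: DROP (t<12-3); WM=12
i=6 t=11 v=2: → [8,20),[4,16),[0,12); WM=12
i=7 t=14 v=9: → [12,24),[8,20),[4,16); WM=12
i=8 t=4 v=1: DROP (t<12-3); WM=12
i=9 t=34 v=1: → [32,44),[28,40),[24,36); WM=32; [4,16) fires=29 [8,20) fires=21 [12,24) fires=15
i=10 t=41 v=2: → [40,52),[36,48),[32,44); WM=39; [24,36) fires=1
i=11 t=41 v=4: → [40,52),[36,48),[32,44); WM=39
i=12 t=24 v=4: DROP (t<39-3); WM=39
i=13 t=45 v=5: → [44,56),[40,52),[36,48); WM=43; [28,40) fires=1
i=14 t=31 v=9: DROP (t<43-3); WM=43
i=15 t=25 v=6: DROP (t<43-3); WM=43

26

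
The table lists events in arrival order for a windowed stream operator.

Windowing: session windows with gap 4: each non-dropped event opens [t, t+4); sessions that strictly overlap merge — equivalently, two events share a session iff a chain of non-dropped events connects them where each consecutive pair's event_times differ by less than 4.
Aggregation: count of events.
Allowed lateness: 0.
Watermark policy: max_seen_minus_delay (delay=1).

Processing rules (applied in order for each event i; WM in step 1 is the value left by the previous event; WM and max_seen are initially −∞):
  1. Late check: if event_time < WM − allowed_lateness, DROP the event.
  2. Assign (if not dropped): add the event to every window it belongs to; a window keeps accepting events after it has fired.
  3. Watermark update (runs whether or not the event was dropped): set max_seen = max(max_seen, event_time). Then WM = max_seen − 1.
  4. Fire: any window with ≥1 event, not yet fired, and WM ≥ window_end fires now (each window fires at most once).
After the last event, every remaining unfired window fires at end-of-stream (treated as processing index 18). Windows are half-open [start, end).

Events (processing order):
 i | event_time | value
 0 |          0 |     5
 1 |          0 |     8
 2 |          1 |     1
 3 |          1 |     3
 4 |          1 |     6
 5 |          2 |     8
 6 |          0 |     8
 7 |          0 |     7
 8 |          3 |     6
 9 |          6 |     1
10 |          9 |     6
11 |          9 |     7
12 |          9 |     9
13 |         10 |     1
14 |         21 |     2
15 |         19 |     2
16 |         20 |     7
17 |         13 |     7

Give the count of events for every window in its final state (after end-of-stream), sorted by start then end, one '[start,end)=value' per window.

[0,14)=12 [20,25)=2

i=0 t=0 v=5: → [0,4); WM=-1
i=1 t=0 v=8: → [0,4); WM=-1
i=2 t=1 v=1: → [0,5); WM=0
i=3 t=1 v=3: → [0,5); WM=0
i=4 t=1 v=6: → [0,5); WM=0
i=5 t=2 v=8: → [0,6); WM=1
i=6 t=0 v=8: DROP (t<1-0); WM=1
i=7 t=0 v=7: DROP (t<1-0); WM=1
i=8 t=3 v=6: → [0,7); WM=2
i=9 t=6 v=1: → [0,10); WM=5
i=10 t=9 v=6: → [0,13); WM=8
i=11 t=9 v=7: → [0,13); WM=8
i=12 t=9 v=9: → [0,13); WM=8
i=13 t=10 v=1: → [0,14); WM=9
i=14 t=21 v=2: → [21,25); WM=20
i=15 t=19 v=2: DROP (t<20-0); WM=20
i=16 t=20 v=7: → [20,25); WM=20
i=17 t=13 v=7: DROP (t<20-0); WM=20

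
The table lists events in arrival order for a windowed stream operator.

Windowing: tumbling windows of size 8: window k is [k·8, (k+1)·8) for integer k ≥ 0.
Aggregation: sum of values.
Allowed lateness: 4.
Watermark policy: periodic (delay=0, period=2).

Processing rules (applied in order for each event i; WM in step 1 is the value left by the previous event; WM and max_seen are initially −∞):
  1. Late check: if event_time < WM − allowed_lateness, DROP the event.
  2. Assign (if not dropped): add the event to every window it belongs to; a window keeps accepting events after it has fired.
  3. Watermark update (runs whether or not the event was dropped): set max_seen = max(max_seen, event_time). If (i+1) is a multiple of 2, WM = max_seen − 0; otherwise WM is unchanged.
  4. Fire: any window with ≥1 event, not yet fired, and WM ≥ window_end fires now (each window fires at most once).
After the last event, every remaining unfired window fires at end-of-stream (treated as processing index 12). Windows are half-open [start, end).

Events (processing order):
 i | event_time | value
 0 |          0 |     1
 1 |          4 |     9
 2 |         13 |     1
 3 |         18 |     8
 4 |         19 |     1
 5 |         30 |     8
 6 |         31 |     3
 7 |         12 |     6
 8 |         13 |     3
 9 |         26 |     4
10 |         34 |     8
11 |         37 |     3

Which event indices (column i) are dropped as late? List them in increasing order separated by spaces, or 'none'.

7 8 9

i=0 t=0 v=1: → [0,8); WM=−∞
i=1 t=4 v=9: → [0,8); WM=4
i=2 t=13 v=1: → [8,16); WM=4
i=3 t=18 v=8: → [16,24); WM=18; [0,8) fires=10 [8,16) fires=1
i=4 t=19 v=1: → [16,24); WM=18
i=5 t=30 v=8: → [24,32); WM=30; [16,24) fires=9
i=6 t=31 v=3: → [24,32); WM=30
i=7 t=12 v=6: DROP (t<30-4); WM=31
i=8 t=13 v=3: DROP (t<31-4); WM=31
i=9 t=26 v=4: DROP (t<31-4); WM=31
i=10 t=34 v=8: → [32,40); WM=31
i=11 t=37 v=3: → [32,40); WM=37; [24,32) fires=11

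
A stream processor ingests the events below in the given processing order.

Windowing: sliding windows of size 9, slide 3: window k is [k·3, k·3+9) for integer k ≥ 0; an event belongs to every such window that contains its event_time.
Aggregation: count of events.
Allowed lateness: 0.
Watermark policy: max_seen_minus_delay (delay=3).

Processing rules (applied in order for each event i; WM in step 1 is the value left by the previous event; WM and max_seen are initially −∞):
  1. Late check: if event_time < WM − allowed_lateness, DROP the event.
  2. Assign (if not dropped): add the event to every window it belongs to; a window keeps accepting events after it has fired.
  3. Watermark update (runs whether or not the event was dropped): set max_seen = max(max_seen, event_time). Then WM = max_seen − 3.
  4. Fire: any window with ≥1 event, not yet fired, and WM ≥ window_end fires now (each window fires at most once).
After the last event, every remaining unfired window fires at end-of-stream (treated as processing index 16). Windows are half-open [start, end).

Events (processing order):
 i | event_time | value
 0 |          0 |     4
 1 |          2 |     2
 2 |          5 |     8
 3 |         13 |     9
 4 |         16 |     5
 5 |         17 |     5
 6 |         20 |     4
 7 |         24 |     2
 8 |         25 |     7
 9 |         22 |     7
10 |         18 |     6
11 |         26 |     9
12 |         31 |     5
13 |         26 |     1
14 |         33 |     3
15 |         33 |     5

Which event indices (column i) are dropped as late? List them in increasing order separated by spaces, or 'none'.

i=0 t=0 v=4: → [0,9); WM=-3
i=1 t=2 v=2: → [0,9); WM=-1
i=2 t=5 v=8: → [3,12),[0,9); WM=2
i=3 t=13 v=9: → [12,21),[9,18),[6,15); WM=10; [0,9) fires=3
i=4 t=16 v=5: → [15,24),[12,21),[9,18); WM=13; [3,12) fires=1
i=5 t=17 v=5: → [15,24),[12,21),[9,18); WM=14
i=6 t=20 v=4: → [18,27),[15,24),[12,21); WM=17; [6,15) fires=1
i=7 t=24 v=2: → [24,33),[21,30),[18,27); WM=21; [9,18) fires=3 [12,21) fires=4
i=8 t=25 v=7: → [24,33),[21,30),[18,27); WM=22
i=9 t=22 v=7: → [21,30),[18,27),[15,24); WM=22
i=10 t=18 v=6: DROP (t<22-0); WM=22
i=11 t=26 v=9: → [24,33),[21,30),[18,27); WM=23
i=12 t=31 v=5: → [30,39),[27,36),[24,33); WM=28; [15,24) fires=4 [18,27) fires=5
i=13 t=26 v=1: DROP (t<28-0); WM=28
i=14 t=33 v=3: → [33,42),[30,39),[27,36); WM=30; [21,30) fires=4
i=15 t=33 v=5: → [33,42),[30,39),[27,36); WM=30

10 13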